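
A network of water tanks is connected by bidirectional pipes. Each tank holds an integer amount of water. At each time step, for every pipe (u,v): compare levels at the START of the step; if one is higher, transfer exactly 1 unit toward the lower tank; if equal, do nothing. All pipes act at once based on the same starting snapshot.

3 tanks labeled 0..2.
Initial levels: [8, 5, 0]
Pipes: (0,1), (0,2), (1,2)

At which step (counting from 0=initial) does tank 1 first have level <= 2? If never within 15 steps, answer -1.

Step 1: flows [0->1,0->2,1->2] -> levels [6 5 2]
Step 2: flows [0->1,0->2,1->2] -> levels [4 5 4]
Step 3: flows [1->0,0=2,1->2] -> levels [5 3 5]
Step 4: flows [0->1,0=2,2->1] -> levels [4 5 4]
  -> period-2 cycle (repeats step 2); tank 1 never drops to <=2
Tank 1 never reaches <=2 within 15 steps

Answer: -1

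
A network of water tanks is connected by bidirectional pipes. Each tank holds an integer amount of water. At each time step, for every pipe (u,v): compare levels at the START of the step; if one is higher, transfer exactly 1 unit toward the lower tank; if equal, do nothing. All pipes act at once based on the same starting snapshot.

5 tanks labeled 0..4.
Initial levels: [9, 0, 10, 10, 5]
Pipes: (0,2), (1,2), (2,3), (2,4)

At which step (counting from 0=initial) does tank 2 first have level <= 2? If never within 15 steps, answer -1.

Step 1: flows [2->0,2->1,2=3,2->4] -> levels [10 1 7 10 6]
Step 2: flows [0->2,2->1,3->2,2->4] -> levels [9 2 7 9 7]
Step 3: flows [0->2,2->1,3->2,2=4] -> levels [8 3 8 8 7]
Step 4: flows [0=2,2->1,2=3,2->4] -> levels [8 4 6 8 8]
Step 5: flows [0->2,2->1,3->2,4->2] -> levels [7 5 8 7 7]
Step 6: flows [2->0,2->1,2->3,2->4] -> levels [8 6 4 8 8]
Step 7: flows [0->2,1->2,3->2,4->2] -> levels [7 5 8 7 7]
  -> period-2 cycle (repeats step 5); tank 2 never drops to <=2
Tank 2 never reaches <=2 within 15 steps

Answer: -1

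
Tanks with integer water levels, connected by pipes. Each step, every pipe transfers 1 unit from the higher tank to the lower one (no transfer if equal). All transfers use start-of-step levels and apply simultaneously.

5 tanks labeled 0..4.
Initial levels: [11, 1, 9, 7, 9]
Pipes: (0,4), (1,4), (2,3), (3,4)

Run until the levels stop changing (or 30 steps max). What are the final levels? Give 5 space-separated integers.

Answer: 7 6 9 7 8

Derivation:
Step 1: flows [0->4,4->1,2->3,4->3] -> levels [10 2 8 9 8]
Step 2: flows [0->4,4->1,3->2,3->4] -> levels [9 3 9 7 9]
Step 3: flows [0=4,4->1,2->3,4->3] -> levels [9 4 8 9 7]
Step 4: flows [0->4,4->1,3->2,3->4] -> levels [8 5 9 7 8]
Step 5: flows [0=4,4->1,2->3,4->3] -> levels [8 6 8 9 6]
Step 6: flows [0->4,1=4,3->2,3->4] -> levels [7 6 9 7 8]
Step 7: flows [4->0,4->1,2->3,4->3] -> levels [8 7 8 9 5]
Step 8: flows [0->4,1->4,3->2,3->4] -> levels [7 6 9 7 8]
  -> period-2 cycle: step 8 state = step 6 state; never stabilizes
  -> state at step 30: (30-6) mod 2 = 0, same as step 6 -> [7 6 9 7 8]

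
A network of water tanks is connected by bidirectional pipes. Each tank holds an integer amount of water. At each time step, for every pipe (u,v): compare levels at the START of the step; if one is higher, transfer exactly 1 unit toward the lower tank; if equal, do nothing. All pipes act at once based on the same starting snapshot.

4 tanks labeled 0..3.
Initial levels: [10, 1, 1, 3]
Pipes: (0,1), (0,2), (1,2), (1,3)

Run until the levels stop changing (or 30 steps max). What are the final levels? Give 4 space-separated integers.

Answer: 5 2 5 3

Derivation:
Step 1: flows [0->1,0->2,1=2,3->1] -> levels [8 3 2 2]
Step 2: flows [0->1,0->2,1->2,1->3] -> levels [6 2 4 3]
Step 3: flows [0->1,0->2,2->1,3->1] -> levels [4 5 4 2]
Step 4: flows [1->0,0=2,1->2,1->3] -> levels [5 2 5 3]
Step 5: flows [0->1,0=2,2->1,3->1] -> levels [4 5 4 2]
  -> period-2 cycle: step 5 state = step 3 state; never stabilizes
  -> state at step 30: (30-3) mod 2 = 1, same as step 4 -> [5 2 5 3]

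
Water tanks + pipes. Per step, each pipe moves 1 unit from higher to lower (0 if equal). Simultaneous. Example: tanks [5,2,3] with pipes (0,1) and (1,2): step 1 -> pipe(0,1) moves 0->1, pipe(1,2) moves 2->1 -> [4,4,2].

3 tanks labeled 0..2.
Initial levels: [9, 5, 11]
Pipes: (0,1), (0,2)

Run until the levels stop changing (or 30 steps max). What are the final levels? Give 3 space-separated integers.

Answer: 9 8 8

Derivation:
Step 1: flows [0->1,2->0] -> levels [9 6 10]
Step 2: flows [0->1,2->0] -> levels [9 7 9]
Step 3: flows [0->1,0=2] -> levels [8 8 9]
Step 4: flows [0=1,2->0] -> levels [9 8 8]
Step 5: flows [0->1,0->2] -> levels [7 9 9]
Step 6: flows [1->0,2->0] -> levels [9 8 8]
  -> period-2 cycle: step 6 state = step 4 state; never stabilizes
  -> state at step 30: (30-4) mod 2 = 0, same as step 4 -> [9 8 8]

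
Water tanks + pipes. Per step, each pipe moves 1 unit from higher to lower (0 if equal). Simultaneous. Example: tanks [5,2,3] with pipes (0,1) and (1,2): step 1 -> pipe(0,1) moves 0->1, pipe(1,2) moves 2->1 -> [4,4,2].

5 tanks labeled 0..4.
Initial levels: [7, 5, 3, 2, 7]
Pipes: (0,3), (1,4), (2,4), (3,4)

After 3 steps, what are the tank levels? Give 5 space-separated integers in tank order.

Step 1: flows [0->3,4->1,4->2,4->3] -> levels [6 6 4 4 4]
Step 2: flows [0->3,1->4,2=4,3=4] -> levels [5 5 4 5 5]
Step 3: flows [0=3,1=4,4->2,3=4] -> levels [5 5 5 5 4]

Answer: 5 5 5 5 4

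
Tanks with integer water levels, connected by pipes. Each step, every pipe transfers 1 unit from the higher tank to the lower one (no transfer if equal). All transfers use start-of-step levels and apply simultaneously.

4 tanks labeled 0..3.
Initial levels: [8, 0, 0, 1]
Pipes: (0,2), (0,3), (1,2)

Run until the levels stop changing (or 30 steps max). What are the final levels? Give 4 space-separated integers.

Step 1: flows [0->2,0->3,1=2] -> levels [6 0 1 2]
Step 2: flows [0->2,0->3,2->1] -> levels [4 1 1 3]
Step 3: flows [0->2,0->3,1=2] -> levels [2 1 2 4]
Step 4: flows [0=2,3->0,2->1] -> levels [3 2 1 3]
Step 5: flows [0->2,0=3,1->2] -> levels [2 1 3 3]
Step 6: flows [2->0,3->0,2->1] -> levels [4 2 1 2]
Step 7: flows [0->2,0->3,1->2] -> levels [2 1 3 3]
  -> period-2 cycle: step 7 state = step 5 state; never stabilizes
  -> state at step 30: (30-5) mod 2 = 1, same as step 6 -> [4 2 1 2]

Answer: 4 2 1 2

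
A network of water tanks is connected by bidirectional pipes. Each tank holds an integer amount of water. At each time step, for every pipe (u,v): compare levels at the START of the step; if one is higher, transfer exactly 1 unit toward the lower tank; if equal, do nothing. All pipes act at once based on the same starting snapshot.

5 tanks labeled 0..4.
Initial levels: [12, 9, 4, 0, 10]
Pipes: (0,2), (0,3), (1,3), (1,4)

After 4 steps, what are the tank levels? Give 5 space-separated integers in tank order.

Step 1: flows [0->2,0->3,1->3,4->1] -> levels [10 9 5 2 9]
Step 2: flows [0->2,0->3,1->3,1=4] -> levels [8 8 6 4 9]
Step 3: flows [0->2,0->3,1->3,4->1] -> levels [6 8 7 6 8]
Step 4: flows [2->0,0=3,1->3,1=4] -> levels [7 7 6 7 8]

Answer: 7 7 6 7 8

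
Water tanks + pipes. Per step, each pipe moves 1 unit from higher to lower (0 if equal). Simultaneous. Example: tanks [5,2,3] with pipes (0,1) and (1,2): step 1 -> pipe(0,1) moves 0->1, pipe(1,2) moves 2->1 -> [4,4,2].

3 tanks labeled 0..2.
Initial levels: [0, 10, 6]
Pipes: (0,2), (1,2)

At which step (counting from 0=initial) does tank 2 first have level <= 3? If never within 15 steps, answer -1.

Answer: -1

Derivation:
Step 1: flows [2->0,1->2] -> levels [1 9 6]
Step 2: flows [2->0,1->2] -> levels [2 8 6]
Step 3: flows [2->0,1->2] -> levels [3 7 6]
Step 4: flows [2->0,1->2] -> levels [4 6 6]
Step 5: flows [2->0,1=2] -> levels [5 6 5]
Step 6: flows [0=2,1->2] -> levels [5 5 6]
Step 7: flows [2->0,2->1] -> levels [6 6 4]
Step 8: flows [0->2,1->2] -> levels [5 5 6]
  -> period-2 cycle (repeats step 6); tank 2 never drops to <=3
Tank 2 never reaches <=3 within 15 steps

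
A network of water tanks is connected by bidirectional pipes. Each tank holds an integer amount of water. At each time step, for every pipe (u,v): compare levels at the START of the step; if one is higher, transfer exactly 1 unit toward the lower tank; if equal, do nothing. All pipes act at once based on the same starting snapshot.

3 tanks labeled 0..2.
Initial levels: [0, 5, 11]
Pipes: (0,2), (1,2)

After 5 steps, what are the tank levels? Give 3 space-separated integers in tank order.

Step 1: flows [2->0,2->1] -> levels [1 6 9]
Step 2: flows [2->0,2->1] -> levels [2 7 7]
Step 3: flows [2->0,1=2] -> levels [3 7 6]
Step 4: flows [2->0,1->2] -> levels [4 6 6]
Step 5: flows [2->0,1=2] -> levels [5 6 5]

Answer: 5 6 5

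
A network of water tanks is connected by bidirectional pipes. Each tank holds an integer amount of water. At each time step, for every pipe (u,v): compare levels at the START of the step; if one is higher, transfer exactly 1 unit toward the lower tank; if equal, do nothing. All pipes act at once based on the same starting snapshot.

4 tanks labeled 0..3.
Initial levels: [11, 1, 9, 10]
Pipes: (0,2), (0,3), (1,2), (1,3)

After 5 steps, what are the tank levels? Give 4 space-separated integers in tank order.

Answer: 6 7 9 9

Derivation:
Step 1: flows [0->2,0->3,2->1,3->1] -> levels [9 3 9 10]
Step 2: flows [0=2,3->0,2->1,3->1] -> levels [10 5 8 8]
Step 3: flows [0->2,0->3,2->1,3->1] -> levels [8 7 8 8]
Step 4: flows [0=2,0=3,2->1,3->1] -> levels [8 9 7 7]
Step 5: flows [0->2,0->3,1->2,1->3] -> levels [6 7 9 9]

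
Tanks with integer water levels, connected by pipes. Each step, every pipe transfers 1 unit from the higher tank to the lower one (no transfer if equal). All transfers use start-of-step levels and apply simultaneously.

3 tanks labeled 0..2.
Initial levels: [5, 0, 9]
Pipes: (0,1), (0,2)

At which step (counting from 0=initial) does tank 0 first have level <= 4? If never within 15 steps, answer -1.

Answer: 5

Derivation:
Step 1: flows [0->1,2->0] -> levels [5 1 8]
Step 2: flows [0->1,2->0] -> levels [5 2 7]
Step 3: flows [0->1,2->0] -> levels [5 3 6]
Step 4: flows [0->1,2->0] -> levels [5 4 5]
Step 5: flows [0->1,0=2] -> levels [4 5 5]
Tank 0 first reaches <=4 at step 5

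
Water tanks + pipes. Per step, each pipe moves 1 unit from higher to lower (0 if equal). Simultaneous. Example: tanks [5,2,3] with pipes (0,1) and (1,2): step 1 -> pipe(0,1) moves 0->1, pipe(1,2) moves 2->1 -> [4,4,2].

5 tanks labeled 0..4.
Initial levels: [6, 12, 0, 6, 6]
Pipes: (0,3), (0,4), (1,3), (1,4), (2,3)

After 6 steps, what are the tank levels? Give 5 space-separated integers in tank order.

Step 1: flows [0=3,0=4,1->3,1->4,3->2] -> levels [6 10 1 6 7]
Step 2: flows [0=3,4->0,1->3,1->4,3->2] -> levels [7 8 2 6 7]
Step 3: flows [0->3,0=4,1->3,1->4,3->2] -> levels [6 6 3 7 8]
Step 4: flows [3->0,4->0,3->1,4->1,3->2] -> levels [8 8 4 4 6]
Step 5: flows [0->3,0->4,1->3,1->4,2=3] -> levels [6 6 4 6 8]
Step 6: flows [0=3,4->0,1=3,4->1,3->2] -> levels [7 7 5 5 6]

Answer: 7 7 5 5 6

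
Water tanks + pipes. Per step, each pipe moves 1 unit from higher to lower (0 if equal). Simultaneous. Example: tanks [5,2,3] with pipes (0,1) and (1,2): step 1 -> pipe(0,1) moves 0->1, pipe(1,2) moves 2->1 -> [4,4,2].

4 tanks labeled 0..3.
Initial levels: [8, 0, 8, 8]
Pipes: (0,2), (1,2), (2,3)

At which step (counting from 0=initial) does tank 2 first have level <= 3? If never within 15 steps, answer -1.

Step 1: flows [0=2,2->1,2=3] -> levels [8 1 7 8]
Step 2: flows [0->2,2->1,3->2] -> levels [7 2 8 7]
Step 3: flows [2->0,2->1,2->3] -> levels [8 3 5 8]
Step 4: flows [0->2,2->1,3->2] -> levels [7 4 6 7]
Step 5: flows [0->2,2->1,3->2] -> levels [6 5 7 6]
Step 6: flows [2->0,2->1,2->3] -> levels [7 6 4 7]
Step 7: flows [0->2,1->2,3->2] -> levels [6 5 7 6]
  -> period-2 cycle (repeats step 5); tank 2 never drops to <=3
Tank 2 never reaches <=3 within 15 steps

Answer: -1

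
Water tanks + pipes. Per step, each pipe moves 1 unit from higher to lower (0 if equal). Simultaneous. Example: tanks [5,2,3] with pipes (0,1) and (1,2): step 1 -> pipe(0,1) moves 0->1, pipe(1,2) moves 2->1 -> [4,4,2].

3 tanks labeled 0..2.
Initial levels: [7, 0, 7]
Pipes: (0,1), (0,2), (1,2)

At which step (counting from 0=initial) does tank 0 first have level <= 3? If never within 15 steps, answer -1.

Step 1: flows [0->1,0=2,2->1] -> levels [6 2 6]
Step 2: flows [0->1,0=2,2->1] -> levels [5 4 5]
Step 3: flows [0->1,0=2,2->1] -> levels [4 6 4]
Step 4: flows [1->0,0=2,1->2] -> levels [5 4 5]
  -> period-2 cycle (repeats step 2); tank 0 never drops to <=3
Tank 0 never reaches <=3 within 15 steps

Answer: -1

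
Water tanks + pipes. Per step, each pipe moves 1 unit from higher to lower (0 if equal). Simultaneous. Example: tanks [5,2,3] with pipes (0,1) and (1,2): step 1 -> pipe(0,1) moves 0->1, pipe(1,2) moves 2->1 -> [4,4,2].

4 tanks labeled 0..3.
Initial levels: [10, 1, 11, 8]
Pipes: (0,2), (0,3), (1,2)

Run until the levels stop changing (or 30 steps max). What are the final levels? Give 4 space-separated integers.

Answer: 9 8 6 7

Derivation:
Step 1: flows [2->0,0->3,2->1] -> levels [10 2 9 9]
Step 2: flows [0->2,0->3,2->1] -> levels [8 3 9 10]
Step 3: flows [2->0,3->0,2->1] -> levels [10 4 7 9]
Step 4: flows [0->2,0->3,2->1] -> levels [8 5 7 10]
Step 5: flows [0->2,3->0,2->1] -> levels [8 6 7 9]
Step 6: flows [0->2,3->0,2->1] -> levels [8 7 7 8]
Step 7: flows [0->2,0=3,1=2] -> levels [7 7 8 8]
Step 8: flows [2->0,3->0,2->1] -> levels [9 8 6 7]
Step 9: flows [0->2,0->3,1->2] -> levels [7 7 8 8]
  -> period-2 cycle: step 9 state = step 7 state; never stabilizes
  -> state at step 30: (30-7) mod 2 = 1, same as step 8 -> [9 8 6 7]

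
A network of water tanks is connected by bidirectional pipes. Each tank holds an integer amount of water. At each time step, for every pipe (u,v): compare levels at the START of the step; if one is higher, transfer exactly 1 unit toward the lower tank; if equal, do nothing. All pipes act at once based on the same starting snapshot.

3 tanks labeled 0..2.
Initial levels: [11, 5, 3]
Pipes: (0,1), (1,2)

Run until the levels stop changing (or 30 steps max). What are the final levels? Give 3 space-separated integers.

Answer: 7 5 7

Derivation:
Step 1: flows [0->1,1->2] -> levels [10 5 4]
Step 2: flows [0->1,1->2] -> levels [9 5 5]
Step 3: flows [0->1,1=2] -> levels [8 6 5]
Step 4: flows [0->1,1->2] -> levels [7 6 6]
Step 5: flows [0->1,1=2] -> levels [6 7 6]
Step 6: flows [1->0,1->2] -> levels [7 5 7]
Step 7: flows [0->1,2->1] -> levels [6 7 6]
  -> period-2 cycle: step 7 state = step 5 state; never stabilizes
  -> state at step 30: (30-5) mod 2 = 1, same as step 6 -> [7 5 7]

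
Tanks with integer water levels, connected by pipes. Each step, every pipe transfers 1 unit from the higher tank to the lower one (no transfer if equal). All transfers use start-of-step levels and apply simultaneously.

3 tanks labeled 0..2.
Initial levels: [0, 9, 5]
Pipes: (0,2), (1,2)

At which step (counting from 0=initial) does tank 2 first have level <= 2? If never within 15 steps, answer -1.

Answer: -1

Derivation:
Step 1: flows [2->0,1->2] -> levels [1 8 5]
Step 2: flows [2->0,1->2] -> levels [2 7 5]
Step 3: flows [2->0,1->2] -> levels [3 6 5]
Step 4: flows [2->0,1->2] -> levels [4 5 5]
Step 5: flows [2->0,1=2] -> levels [5 5 4]
Step 6: flows [0->2,1->2] -> levels [4 4 6]
Step 7: flows [2->0,2->1] -> levels [5 5 4]
  -> period-2 cycle (repeats step 5); tank 2 never drops to <=2
Tank 2 never reaches <=2 within 15 steps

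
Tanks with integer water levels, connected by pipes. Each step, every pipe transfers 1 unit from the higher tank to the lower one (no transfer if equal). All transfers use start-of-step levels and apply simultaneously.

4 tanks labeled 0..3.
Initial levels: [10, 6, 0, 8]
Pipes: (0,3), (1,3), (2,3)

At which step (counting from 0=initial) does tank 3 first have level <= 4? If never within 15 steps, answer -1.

Step 1: flows [0->3,3->1,3->2] -> levels [9 7 1 7]
Step 2: flows [0->3,1=3,3->2] -> levels [8 7 2 7]
Step 3: flows [0->3,1=3,3->2] -> levels [7 7 3 7]
Step 4: flows [0=3,1=3,3->2] -> levels [7 7 4 6]
Step 5: flows [0->3,1->3,3->2] -> levels [6 6 5 7]
Step 6: flows [3->0,3->1,3->2] -> levels [7 7 6 4]
Tank 3 first reaches <=4 at step 6

Answer: 6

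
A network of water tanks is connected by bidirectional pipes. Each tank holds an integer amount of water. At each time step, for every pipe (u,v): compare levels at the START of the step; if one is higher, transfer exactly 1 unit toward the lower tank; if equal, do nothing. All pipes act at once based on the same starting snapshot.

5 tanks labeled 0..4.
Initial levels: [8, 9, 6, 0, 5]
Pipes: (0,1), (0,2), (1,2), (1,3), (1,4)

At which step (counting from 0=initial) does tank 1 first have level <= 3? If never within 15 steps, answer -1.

Step 1: flows [1->0,0->2,1->2,1->3,1->4] -> levels [8 5 8 1 6]
Step 2: flows [0->1,0=2,2->1,1->3,4->1] -> levels [7 7 7 2 5]
Step 3: flows [0=1,0=2,1=2,1->3,1->4] -> levels [7 5 7 3 6]
Step 4: flows [0->1,0=2,2->1,1->3,4->1] -> levels [6 7 6 4 5]
Step 5: flows [1->0,0=2,1->2,1->3,1->4] -> levels [7 3 7 5 6]
Tank 1 first reaches <=3 at step 5

Answer: 5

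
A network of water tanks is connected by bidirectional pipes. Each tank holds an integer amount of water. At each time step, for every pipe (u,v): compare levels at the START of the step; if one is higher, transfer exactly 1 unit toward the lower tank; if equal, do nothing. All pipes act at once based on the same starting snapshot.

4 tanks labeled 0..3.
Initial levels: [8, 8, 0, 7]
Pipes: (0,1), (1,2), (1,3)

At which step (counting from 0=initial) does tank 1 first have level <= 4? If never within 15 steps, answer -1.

Step 1: flows [0=1,1->2,1->3] -> levels [8 6 1 8]
Step 2: flows [0->1,1->2,3->1] -> levels [7 7 2 7]
Step 3: flows [0=1,1->2,1=3] -> levels [7 6 3 7]
Step 4: flows [0->1,1->2,3->1] -> levels [6 7 4 6]
Step 5: flows [1->0,1->2,1->3] -> levels [7 4 5 7]
Tank 1 first reaches <=4 at step 5

Answer: 5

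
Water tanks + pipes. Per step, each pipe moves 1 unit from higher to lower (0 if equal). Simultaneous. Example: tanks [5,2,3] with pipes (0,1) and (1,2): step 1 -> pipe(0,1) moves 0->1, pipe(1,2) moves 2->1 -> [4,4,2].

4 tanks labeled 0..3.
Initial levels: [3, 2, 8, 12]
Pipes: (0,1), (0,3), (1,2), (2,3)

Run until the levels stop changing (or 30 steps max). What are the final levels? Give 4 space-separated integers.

Answer: 7 5 8 5

Derivation:
Step 1: flows [0->1,3->0,2->1,3->2] -> levels [3 4 8 10]
Step 2: flows [1->0,3->0,2->1,3->2] -> levels [5 4 8 8]
Step 3: flows [0->1,3->0,2->1,2=3] -> levels [5 6 7 7]
Step 4: flows [1->0,3->0,2->1,2=3] -> levels [7 6 6 6]
Step 5: flows [0->1,0->3,1=2,2=3] -> levels [5 7 6 7]
Step 6: flows [1->0,3->0,1->2,3->2] -> levels [7 5 8 5]
Step 7: flows [0->1,0->3,2->1,2->3] -> levels [5 7 6 7]
  -> period-2 cycle: step 7 state = step 5 state; never stabilizes
  -> state at step 30: (30-5) mod 2 = 1, same as step 6 -> [7 5 8 5]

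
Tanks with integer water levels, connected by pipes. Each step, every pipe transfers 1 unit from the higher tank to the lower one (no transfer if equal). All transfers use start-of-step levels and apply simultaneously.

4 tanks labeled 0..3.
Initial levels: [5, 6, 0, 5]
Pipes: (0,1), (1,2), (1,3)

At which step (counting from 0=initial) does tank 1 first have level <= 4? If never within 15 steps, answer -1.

Step 1: flows [1->0,1->2,1->3] -> levels [6 3 1 6]
Tank 1 first reaches <=4 at step 1

Answer: 1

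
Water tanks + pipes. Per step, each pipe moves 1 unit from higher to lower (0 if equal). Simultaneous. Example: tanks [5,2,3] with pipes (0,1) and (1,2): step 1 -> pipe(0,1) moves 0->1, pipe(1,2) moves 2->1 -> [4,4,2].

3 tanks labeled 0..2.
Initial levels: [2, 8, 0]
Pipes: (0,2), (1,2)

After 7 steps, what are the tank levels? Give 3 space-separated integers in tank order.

Answer: 3 3 4

Derivation:
Step 1: flows [0->2,1->2] -> levels [1 7 2]
Step 2: flows [2->0,1->2] -> levels [2 6 2]
Step 3: flows [0=2,1->2] -> levels [2 5 3]
Step 4: flows [2->0,1->2] -> levels [3 4 3]
Step 5: flows [0=2,1->2] -> levels [3 3 4]
Step 6: flows [2->0,2->1] -> levels [4 4 2]
Step 7: flows [0->2,1->2] -> levels [3 3 4]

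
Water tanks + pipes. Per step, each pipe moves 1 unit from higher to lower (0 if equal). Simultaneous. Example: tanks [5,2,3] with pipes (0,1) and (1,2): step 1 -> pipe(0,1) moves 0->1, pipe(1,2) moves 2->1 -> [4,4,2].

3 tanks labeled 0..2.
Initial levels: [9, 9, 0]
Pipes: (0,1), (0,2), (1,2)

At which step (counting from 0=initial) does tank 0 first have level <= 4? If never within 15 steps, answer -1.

Step 1: flows [0=1,0->2,1->2] -> levels [8 8 2]
Step 2: flows [0=1,0->2,1->2] -> levels [7 7 4]
Step 3: flows [0=1,0->2,1->2] -> levels [6 6 6]
Step 4: flows [0=1,0=2,1=2] -> levels [6 6 6]
  -> stable; tank 0 stays at 6 > 4
Tank 0 never reaches <=4 within 15 steps

Answer: -1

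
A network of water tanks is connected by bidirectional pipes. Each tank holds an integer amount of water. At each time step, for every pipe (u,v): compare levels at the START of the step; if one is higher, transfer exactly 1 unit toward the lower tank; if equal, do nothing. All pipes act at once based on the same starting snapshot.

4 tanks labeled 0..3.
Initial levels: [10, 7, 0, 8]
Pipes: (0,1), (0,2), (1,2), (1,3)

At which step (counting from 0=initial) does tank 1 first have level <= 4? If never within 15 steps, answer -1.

Answer: -1

Derivation:
Step 1: flows [0->1,0->2,1->2,3->1] -> levels [8 8 2 7]
Step 2: flows [0=1,0->2,1->2,1->3] -> levels [7 6 4 8]
Step 3: flows [0->1,0->2,1->2,3->1] -> levels [5 7 6 7]
Step 4: flows [1->0,2->0,1->2,1=3] -> levels [7 5 6 7]
Step 5: flows [0->1,0->2,2->1,3->1] -> levels [5 8 6 6]
Step 6: flows [1->0,2->0,1->2,1->3] -> levels [7 5 6 7]
  -> period-2 cycle (repeats step 4); tank 1 never drops to <=4
Tank 1 never reaches <=4 within 15 steps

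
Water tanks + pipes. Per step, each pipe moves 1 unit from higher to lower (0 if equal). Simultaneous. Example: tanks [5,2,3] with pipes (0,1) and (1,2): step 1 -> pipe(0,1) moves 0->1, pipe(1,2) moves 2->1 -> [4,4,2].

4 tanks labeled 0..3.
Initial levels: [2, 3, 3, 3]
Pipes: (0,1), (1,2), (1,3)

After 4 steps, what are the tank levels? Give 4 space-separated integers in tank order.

Step 1: flows [1->0,1=2,1=3] -> levels [3 2 3 3]
Step 2: flows [0->1,2->1,3->1] -> levels [2 5 2 2]
Step 3: flows [1->0,1->2,1->3] -> levels [3 2 3 3]
  -> period-2 cycle: step 3 state = step 1 state
  -> state at step 4: (4-1) mod 2 = 1, same as step 2 -> [2 5 2 2]

Answer: 2 5 2 2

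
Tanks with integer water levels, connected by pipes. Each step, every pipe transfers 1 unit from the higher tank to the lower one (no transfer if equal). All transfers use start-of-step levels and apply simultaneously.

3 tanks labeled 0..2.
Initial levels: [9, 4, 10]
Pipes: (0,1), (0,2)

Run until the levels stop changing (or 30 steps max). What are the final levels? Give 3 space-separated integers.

Answer: 7 8 8

Derivation:
Step 1: flows [0->1,2->0] -> levels [9 5 9]
Step 2: flows [0->1,0=2] -> levels [8 6 9]
Step 3: flows [0->1,2->0] -> levels [8 7 8]
Step 4: flows [0->1,0=2] -> levels [7 8 8]
Step 5: flows [1->0,2->0] -> levels [9 7 7]
Step 6: flows [0->1,0->2] -> levels [7 8 8]
  -> period-2 cycle: step 6 state = step 4 state; never stabilizes
  -> state at step 30: (30-4) mod 2 = 0, same as step 4 -> [7 8 8]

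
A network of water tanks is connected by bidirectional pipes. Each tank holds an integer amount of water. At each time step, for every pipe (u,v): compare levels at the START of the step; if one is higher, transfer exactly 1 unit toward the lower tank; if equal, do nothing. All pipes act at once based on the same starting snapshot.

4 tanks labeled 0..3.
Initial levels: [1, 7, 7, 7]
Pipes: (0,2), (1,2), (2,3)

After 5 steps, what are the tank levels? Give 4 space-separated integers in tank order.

Answer: 5 6 5 6

Derivation:
Step 1: flows [2->0,1=2,2=3] -> levels [2 7 6 7]
Step 2: flows [2->0,1->2,3->2] -> levels [3 6 7 6]
Step 3: flows [2->0,2->1,2->3] -> levels [4 7 4 7]
Step 4: flows [0=2,1->2,3->2] -> levels [4 6 6 6]
Step 5: flows [2->0,1=2,2=3] -> levels [5 6 5 6]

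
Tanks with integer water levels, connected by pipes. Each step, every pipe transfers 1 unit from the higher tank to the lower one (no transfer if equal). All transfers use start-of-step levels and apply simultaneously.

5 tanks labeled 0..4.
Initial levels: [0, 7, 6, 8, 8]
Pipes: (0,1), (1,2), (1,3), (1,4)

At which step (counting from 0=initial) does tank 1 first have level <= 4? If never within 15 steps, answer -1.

Answer: 4

Derivation:
Step 1: flows [1->0,1->2,3->1,4->1] -> levels [1 7 7 7 7]
Step 2: flows [1->0,1=2,1=3,1=4] -> levels [2 6 7 7 7]
Step 3: flows [1->0,2->1,3->1,4->1] -> levels [3 8 6 6 6]
Step 4: flows [1->0,1->2,1->3,1->4] -> levels [4 4 7 7 7]
Tank 1 first reaches <=4 at step 4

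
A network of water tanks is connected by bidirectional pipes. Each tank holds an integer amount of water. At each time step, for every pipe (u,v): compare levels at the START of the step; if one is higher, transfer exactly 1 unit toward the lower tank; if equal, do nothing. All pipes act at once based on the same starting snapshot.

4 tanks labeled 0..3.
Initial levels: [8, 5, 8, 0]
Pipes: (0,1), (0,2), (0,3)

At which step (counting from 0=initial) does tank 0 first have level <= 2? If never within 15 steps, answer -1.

Answer: -1

Derivation:
Step 1: flows [0->1,0=2,0->3] -> levels [6 6 8 1]
Step 2: flows [0=1,2->0,0->3] -> levels [6 6 7 2]
Step 3: flows [0=1,2->0,0->3] -> levels [6 6 6 3]
Step 4: flows [0=1,0=2,0->3] -> levels [5 6 6 4]
Step 5: flows [1->0,2->0,0->3] -> levels [6 5 5 5]
Step 6: flows [0->1,0->2,0->3] -> levels [3 6 6 6]
Step 7: flows [1->0,2->0,3->0] -> levels [6 5 5 5]
  -> period-2 cycle (repeats step 5); tank 0 never drops to <=2
Tank 0 never reaches <=2 within 15 steps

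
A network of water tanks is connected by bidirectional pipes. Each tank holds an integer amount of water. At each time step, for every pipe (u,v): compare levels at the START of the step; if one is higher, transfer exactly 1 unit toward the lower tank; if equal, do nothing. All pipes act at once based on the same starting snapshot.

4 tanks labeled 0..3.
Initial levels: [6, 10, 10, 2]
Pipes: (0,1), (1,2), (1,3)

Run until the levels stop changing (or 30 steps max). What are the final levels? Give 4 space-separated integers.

Step 1: flows [1->0,1=2,1->3] -> levels [7 8 10 3]
Step 2: flows [1->0,2->1,1->3] -> levels [8 7 9 4]
Step 3: flows [0->1,2->1,1->3] -> levels [7 8 8 5]
Step 4: flows [1->0,1=2,1->3] -> levels [8 6 8 6]
Step 5: flows [0->1,2->1,1=3] -> levels [7 8 7 6]
Step 6: flows [1->0,1->2,1->3] -> levels [8 5 8 7]
Step 7: flows [0->1,2->1,3->1] -> levels [7 8 7 6]
  -> period-2 cycle: step 7 state = step 5 state; never stabilizes
  -> state at step 30: (30-5) mod 2 = 1, same as step 6 -> [8 5 8 7]

Answer: 8 5 8 7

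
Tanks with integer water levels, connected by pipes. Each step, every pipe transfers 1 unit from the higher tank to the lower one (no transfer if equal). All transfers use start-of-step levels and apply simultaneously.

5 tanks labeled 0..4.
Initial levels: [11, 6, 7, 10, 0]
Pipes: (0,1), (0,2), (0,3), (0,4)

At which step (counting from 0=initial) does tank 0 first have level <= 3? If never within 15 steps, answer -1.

Answer: -1

Derivation:
Step 1: flows [0->1,0->2,0->3,0->4] -> levels [7 7 8 11 1]
Step 2: flows [0=1,2->0,3->0,0->4] -> levels [8 7 7 10 2]
Step 3: flows [0->1,0->2,3->0,0->4] -> levels [6 8 8 9 3]
Step 4: flows [1->0,2->0,3->0,0->4] -> levels [8 7 7 8 4]
Step 5: flows [0->1,0->2,0=3,0->4] -> levels [5 8 8 8 5]
Step 6: flows [1->0,2->0,3->0,0=4] -> levels [8 7 7 7 5]
Step 7: flows [0->1,0->2,0->3,0->4] -> levels [4 8 8 8 6]
Step 8: flows [1->0,2->0,3->0,4->0] -> levels [8 7 7 7 5]
  -> period-2 cycle (repeats step 6); tank 0 never drops to <=3
Tank 0 never reaches <=3 within 15 steps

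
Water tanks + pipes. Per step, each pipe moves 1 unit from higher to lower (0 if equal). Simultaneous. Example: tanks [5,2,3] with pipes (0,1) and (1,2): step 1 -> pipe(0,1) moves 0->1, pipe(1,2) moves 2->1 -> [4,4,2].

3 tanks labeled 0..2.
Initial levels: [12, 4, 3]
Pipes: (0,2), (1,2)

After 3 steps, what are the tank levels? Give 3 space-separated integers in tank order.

Step 1: flows [0->2,1->2] -> levels [11 3 5]
Step 2: flows [0->2,2->1] -> levels [10 4 5]
Step 3: flows [0->2,2->1] -> levels [9 5 5]

Answer: 9 5 5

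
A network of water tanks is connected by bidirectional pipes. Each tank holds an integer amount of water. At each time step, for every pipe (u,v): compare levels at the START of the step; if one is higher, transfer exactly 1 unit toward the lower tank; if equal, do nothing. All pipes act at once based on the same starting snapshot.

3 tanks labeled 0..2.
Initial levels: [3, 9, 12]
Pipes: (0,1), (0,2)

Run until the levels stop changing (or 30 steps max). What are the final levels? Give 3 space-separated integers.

Step 1: flows [1->0,2->0] -> levels [5 8 11]
Step 2: flows [1->0,2->0] -> levels [7 7 10]
Step 3: flows [0=1,2->0] -> levels [8 7 9]
Step 4: flows [0->1,2->0] -> levels [8 8 8]
Step 5: flows [0=1,0=2] -> levels [8 8 8]
  -> stable (no change)

Answer: 8 8 8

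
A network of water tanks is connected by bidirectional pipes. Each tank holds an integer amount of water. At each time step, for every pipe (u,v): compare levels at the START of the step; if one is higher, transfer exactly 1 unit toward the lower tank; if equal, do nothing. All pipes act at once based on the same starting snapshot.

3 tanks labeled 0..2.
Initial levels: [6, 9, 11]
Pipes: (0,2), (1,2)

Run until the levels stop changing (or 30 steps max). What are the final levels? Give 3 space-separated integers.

Step 1: flows [2->0,2->1] -> levels [7 10 9]
Step 2: flows [2->0,1->2] -> levels [8 9 9]
Step 3: flows [2->0,1=2] -> levels [9 9 8]
Step 4: flows [0->2,1->2] -> levels [8 8 10]
Step 5: flows [2->0,2->1] -> levels [9 9 8]
  -> period-2 cycle: step 5 state = step 3 state; never stabilizes
  -> state at step 30: (30-3) mod 2 = 1, same as step 4 -> [8 8 10]

Answer: 8 8 10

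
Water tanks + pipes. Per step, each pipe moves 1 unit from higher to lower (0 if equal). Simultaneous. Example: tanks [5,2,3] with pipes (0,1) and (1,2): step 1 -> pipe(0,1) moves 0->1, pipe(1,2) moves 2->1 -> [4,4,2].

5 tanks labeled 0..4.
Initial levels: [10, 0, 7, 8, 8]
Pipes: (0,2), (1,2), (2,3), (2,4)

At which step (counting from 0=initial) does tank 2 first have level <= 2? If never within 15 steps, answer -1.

Answer: -1

Derivation:
Step 1: flows [0->2,2->1,3->2,4->2] -> levels [9 1 9 7 7]
Step 2: flows [0=2,2->1,2->3,2->4] -> levels [9 2 6 8 8]
Step 3: flows [0->2,2->1,3->2,4->2] -> levels [8 3 8 7 7]
Step 4: flows [0=2,2->1,2->3,2->4] -> levels [8 4 5 8 8]
Step 5: flows [0->2,2->1,3->2,4->2] -> levels [7 5 7 7 7]
Step 6: flows [0=2,2->1,2=3,2=4] -> levels [7 6 6 7 7]
Step 7: flows [0->2,1=2,3->2,4->2] -> levels [6 6 9 6 6]
Step 8: flows [2->0,2->1,2->3,2->4] -> levels [7 7 5 7 7]
Step 9: flows [0->2,1->2,3->2,4->2] -> levels [6 6 9 6 6]
  -> period-2 cycle (repeats step 7); tank 2 never drops to <=2
Tank 2 never reaches <=2 within 15 steps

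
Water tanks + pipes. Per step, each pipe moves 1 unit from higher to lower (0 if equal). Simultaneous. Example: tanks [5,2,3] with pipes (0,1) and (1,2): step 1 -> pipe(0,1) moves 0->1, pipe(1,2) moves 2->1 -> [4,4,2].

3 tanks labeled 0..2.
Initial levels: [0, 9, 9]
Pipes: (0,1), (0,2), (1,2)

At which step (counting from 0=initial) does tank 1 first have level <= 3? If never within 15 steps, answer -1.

Answer: -1

Derivation:
Step 1: flows [1->0,2->0,1=2] -> levels [2 8 8]
Step 2: flows [1->0,2->0,1=2] -> levels [4 7 7]
Step 3: flows [1->0,2->0,1=2] -> levels [6 6 6]
Step 4: flows [0=1,0=2,1=2] -> levels [6 6 6]
  -> stable; tank 1 stays at 6 > 3
Tank 1 never reaches <=3 within 15 steps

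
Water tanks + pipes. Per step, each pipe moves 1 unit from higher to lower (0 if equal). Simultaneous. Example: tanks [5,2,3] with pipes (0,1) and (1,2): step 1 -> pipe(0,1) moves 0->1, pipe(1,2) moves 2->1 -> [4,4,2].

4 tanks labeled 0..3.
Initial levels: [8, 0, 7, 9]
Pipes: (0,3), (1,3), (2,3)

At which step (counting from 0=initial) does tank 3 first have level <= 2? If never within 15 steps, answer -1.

Answer: -1

Derivation:
Step 1: flows [3->0,3->1,3->2] -> levels [9 1 8 6]
Step 2: flows [0->3,3->1,2->3] -> levels [8 2 7 7]
Step 3: flows [0->3,3->1,2=3] -> levels [7 3 7 7]
Step 4: flows [0=3,3->1,2=3] -> levels [7 4 7 6]
Step 5: flows [0->3,3->1,2->3] -> levels [6 5 6 7]
Step 6: flows [3->0,3->1,3->2] -> levels [7 6 7 4]
Step 7: flows [0->3,1->3,2->3] -> levels [6 5 6 7]
  -> period-2 cycle (repeats step 5); tank 3 never drops to <=2
Tank 3 never reaches <=2 within 15 steps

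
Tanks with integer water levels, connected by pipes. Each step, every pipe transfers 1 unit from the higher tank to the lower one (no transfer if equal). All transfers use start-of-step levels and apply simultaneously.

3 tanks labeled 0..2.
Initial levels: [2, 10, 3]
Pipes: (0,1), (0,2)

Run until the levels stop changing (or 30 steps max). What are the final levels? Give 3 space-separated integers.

Step 1: flows [1->0,2->0] -> levels [4 9 2]
Step 2: flows [1->0,0->2] -> levels [4 8 3]
Step 3: flows [1->0,0->2] -> levels [4 7 4]
Step 4: flows [1->0,0=2] -> levels [5 6 4]
Step 5: flows [1->0,0->2] -> levels [5 5 5]
Step 6: flows [0=1,0=2] -> levels [5 5 5]
  -> stable (no change)

Answer: 5 5 5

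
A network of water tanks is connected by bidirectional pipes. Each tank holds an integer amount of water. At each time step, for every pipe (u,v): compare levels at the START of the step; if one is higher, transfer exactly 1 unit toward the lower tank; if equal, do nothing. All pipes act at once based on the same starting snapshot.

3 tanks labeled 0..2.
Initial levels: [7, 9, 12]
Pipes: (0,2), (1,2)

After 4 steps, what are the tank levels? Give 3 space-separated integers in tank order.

Answer: 10 10 8

Derivation:
Step 1: flows [2->0,2->1] -> levels [8 10 10]
Step 2: flows [2->0,1=2] -> levels [9 10 9]
Step 3: flows [0=2,1->2] -> levels [9 9 10]
Step 4: flows [2->0,2->1] -> levels [10 10 8]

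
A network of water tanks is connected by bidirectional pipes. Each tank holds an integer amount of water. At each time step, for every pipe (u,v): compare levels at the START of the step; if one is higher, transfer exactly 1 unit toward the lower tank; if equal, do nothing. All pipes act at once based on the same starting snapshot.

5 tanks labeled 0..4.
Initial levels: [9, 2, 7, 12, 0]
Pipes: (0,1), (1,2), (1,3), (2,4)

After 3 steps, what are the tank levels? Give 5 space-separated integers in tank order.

Answer: 7 7 4 9 3

Derivation:
Step 1: flows [0->1,2->1,3->1,2->4] -> levels [8 5 5 11 1]
Step 2: flows [0->1,1=2,3->1,2->4] -> levels [7 7 4 10 2]
Step 3: flows [0=1,1->2,3->1,2->4] -> levels [7 7 4 9 3]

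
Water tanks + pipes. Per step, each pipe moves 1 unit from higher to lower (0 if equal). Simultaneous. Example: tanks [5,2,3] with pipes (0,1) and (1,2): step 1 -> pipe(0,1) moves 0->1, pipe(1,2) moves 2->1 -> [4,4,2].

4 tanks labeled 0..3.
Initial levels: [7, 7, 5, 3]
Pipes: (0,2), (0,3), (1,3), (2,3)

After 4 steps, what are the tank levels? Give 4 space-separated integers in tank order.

Step 1: flows [0->2,0->3,1->3,2->3] -> levels [5 6 5 6]
Step 2: flows [0=2,3->0,1=3,3->2] -> levels [6 6 6 4]
Step 3: flows [0=2,0->3,1->3,2->3] -> levels [5 5 5 7]
Step 4: flows [0=2,3->0,3->1,3->2] -> levels [6 6 6 4]

Answer: 6 6 6 4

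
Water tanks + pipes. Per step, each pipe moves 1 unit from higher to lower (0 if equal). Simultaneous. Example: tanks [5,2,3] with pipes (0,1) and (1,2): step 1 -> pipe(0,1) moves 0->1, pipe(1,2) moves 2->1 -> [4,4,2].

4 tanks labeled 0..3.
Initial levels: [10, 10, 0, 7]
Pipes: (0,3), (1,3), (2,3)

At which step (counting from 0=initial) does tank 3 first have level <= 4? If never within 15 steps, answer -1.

Step 1: flows [0->3,1->3,3->2] -> levels [9 9 1 8]
Step 2: flows [0->3,1->3,3->2] -> levels [8 8 2 9]
Step 3: flows [3->0,3->1,3->2] -> levels [9 9 3 6]
Step 4: flows [0->3,1->3,3->2] -> levels [8 8 4 7]
Step 5: flows [0->3,1->3,3->2] -> levels [7 7 5 8]
Step 6: flows [3->0,3->1,3->2] -> levels [8 8 6 5]
Step 7: flows [0->3,1->3,2->3] -> levels [7 7 5 8]
  -> period-2 cycle (repeats step 5); tank 3 never drops to <=4
Tank 3 never reaches <=4 within 15 steps

Answer: -1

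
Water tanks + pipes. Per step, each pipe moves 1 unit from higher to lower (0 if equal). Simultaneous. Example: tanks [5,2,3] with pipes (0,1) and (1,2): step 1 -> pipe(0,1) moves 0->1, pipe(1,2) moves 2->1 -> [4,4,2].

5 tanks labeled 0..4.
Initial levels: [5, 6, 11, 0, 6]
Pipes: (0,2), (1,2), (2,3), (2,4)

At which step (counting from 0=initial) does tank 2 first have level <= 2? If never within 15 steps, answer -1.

Answer: -1

Derivation:
Step 1: flows [2->0,2->1,2->3,2->4] -> levels [6 7 7 1 7]
Step 2: flows [2->0,1=2,2->3,2=4] -> levels [7 7 5 2 7]
Step 3: flows [0->2,1->2,2->3,4->2] -> levels [6 6 7 3 6]
Step 4: flows [2->0,2->1,2->3,2->4] -> levels [7 7 3 4 7]
Step 5: flows [0->2,1->2,3->2,4->2] -> levels [6 6 7 3 6]
  -> period-2 cycle (repeats step 3); tank 2 never drops to <=2
Tank 2 never reaches <=2 within 15 steps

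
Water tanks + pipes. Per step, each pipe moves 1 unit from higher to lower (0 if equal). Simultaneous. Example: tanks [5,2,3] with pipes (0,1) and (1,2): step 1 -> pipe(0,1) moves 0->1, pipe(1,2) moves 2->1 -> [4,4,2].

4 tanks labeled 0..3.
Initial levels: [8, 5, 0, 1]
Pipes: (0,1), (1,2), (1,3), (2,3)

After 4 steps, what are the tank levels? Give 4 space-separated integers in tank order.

Step 1: flows [0->1,1->2,1->3,3->2] -> levels [7 4 2 1]
Step 2: flows [0->1,1->2,1->3,2->3] -> levels [6 3 2 3]
Step 3: flows [0->1,1->2,1=3,3->2] -> levels [5 3 4 2]
Step 4: flows [0->1,2->1,1->3,2->3] -> levels [4 4 2 4]

Answer: 4 4 2 4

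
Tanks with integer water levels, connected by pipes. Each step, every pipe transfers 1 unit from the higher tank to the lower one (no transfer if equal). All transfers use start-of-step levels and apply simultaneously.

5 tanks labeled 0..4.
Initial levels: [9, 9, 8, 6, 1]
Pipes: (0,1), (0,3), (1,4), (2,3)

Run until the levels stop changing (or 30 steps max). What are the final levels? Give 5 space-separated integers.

Answer: 8 5 8 6 6

Derivation:
Step 1: flows [0=1,0->3,1->4,2->3] -> levels [8 8 7 8 2]
Step 2: flows [0=1,0=3,1->4,3->2] -> levels [8 7 8 7 3]
Step 3: flows [0->1,0->3,1->4,2->3] -> levels [6 7 7 9 4]
Step 4: flows [1->0,3->0,1->4,3->2] -> levels [8 5 8 7 5]
Step 5: flows [0->1,0->3,1=4,2->3] -> levels [6 6 7 9 5]
Step 6: flows [0=1,3->0,1->4,3->2] -> levels [7 5 8 7 6]
Step 7: flows [0->1,0=3,4->1,2->3] -> levels [6 7 7 8 5]
Step 8: flows [1->0,3->0,1->4,3->2] -> levels [8 5 8 6 6]
Step 9: flows [0->1,0->3,4->1,2->3] -> levels [6 7 7 8 5]
  -> period-2 cycle: step 9 state = step 7 state; never stabilizes
  -> state at step 30: (30-7) mod 2 = 1, same as step 8 -> [8 5 8 6 6]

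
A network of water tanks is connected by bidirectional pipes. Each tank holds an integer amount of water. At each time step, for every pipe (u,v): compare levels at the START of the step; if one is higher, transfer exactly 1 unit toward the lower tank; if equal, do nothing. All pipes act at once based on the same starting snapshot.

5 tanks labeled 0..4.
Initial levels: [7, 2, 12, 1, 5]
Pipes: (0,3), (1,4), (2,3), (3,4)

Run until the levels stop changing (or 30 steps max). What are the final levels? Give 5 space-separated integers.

Answer: 6 4 6 5 6

Derivation:
Step 1: flows [0->3,4->1,2->3,4->3] -> levels [6 3 11 4 3]
Step 2: flows [0->3,1=4,2->3,3->4] -> levels [5 3 10 5 4]
Step 3: flows [0=3,4->1,2->3,3->4] -> levels [5 4 9 5 4]
Step 4: flows [0=3,1=4,2->3,3->4] -> levels [5 4 8 5 5]
Step 5: flows [0=3,4->1,2->3,3=4] -> levels [5 5 7 6 4]
Step 6: flows [3->0,1->4,2->3,3->4] -> levels [6 4 6 5 6]
Step 7: flows [0->3,4->1,2->3,4->3] -> levels [5 5 5 8 4]
Step 8: flows [3->0,1->4,3->2,3->4] -> levels [6 4 6 5 6]
  -> period-2 cycle: step 8 state = step 6 state; never stabilizes
  -> state at step 30: (30-6) mod 2 = 0, same as step 6 -> [6 4 6 5 6]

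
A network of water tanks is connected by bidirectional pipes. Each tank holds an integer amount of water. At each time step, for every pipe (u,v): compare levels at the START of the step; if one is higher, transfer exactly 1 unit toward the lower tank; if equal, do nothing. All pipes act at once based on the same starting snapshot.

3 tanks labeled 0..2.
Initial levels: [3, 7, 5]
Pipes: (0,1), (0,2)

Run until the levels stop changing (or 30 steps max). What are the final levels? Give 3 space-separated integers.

Step 1: flows [1->0,2->0] -> levels [5 6 4]
Step 2: flows [1->0,0->2] -> levels [5 5 5]
Step 3: flows [0=1,0=2] -> levels [5 5 5]
  -> stable (no change)

Answer: 5 5 5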